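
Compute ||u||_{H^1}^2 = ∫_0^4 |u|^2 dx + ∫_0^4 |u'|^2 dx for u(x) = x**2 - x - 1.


||u||_{H^1}^2 = 664/5

The H^1 norm (squared) on an interval (0, L) is
  ||u||_{H^1}^2 = ∫_0^L u(x)^2 dx + ∫_0^L u'(x)^2 dx.
Compute u'(x) = 2*x - 1.
Then u(x)^2 = x**4 - 2*x**3 - x**2 + 2*x + 1 and u'(x)^2 = 4*x**2 - 4*x + 1.
Integrate each monomial from 0 to 4 using ∫_0^4 c·x^n dx = c·4^(n+1)/(n+1):
  ∫_0^4 u(x)^2 dx = ∫_0^4 (x^4 - 2*x^3 - x^2 + 2*x + 1) dx. Term by term:
    ∫_0^4 x^4 dx = 1024/5;  ∫_0^4 -2*x^3 dx = -128;  ∫_0^4 -x^2 dx = -64/3;
    ∫_0^4 2*x dx = 16;  ∫_0^4 1 dx = 4.
  Sum: 1024/5 − 128 − 64/3 + 16 + 4 = 1132/15.
  ∫_0^4 u'(x)^2 dx = ∫_0^4 (4*x^2 - 4*x + 1) dx. Term by term:
    ∫_0^4 4*x^2 dx = 256/3;  ∫_0^4 -4*x dx = -32;  ∫_0^4 1 dx = 4.
  Sum: 256/3 − 32 + 4 = 172/3.
Adding: ||u||_{H^1}^2 = 1132/15 + 172/3 = 664/5.


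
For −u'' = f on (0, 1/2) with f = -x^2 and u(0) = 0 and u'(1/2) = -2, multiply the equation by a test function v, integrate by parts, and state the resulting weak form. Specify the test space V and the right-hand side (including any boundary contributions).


V = {v ∈ H^1(0, 1/2) : v(0) = 0} (test functions vanish at x = 0 where u is specified); weak form: ∫_0^1/2 u'v' dx = ∫_0^1/2 (-x^2) v dx − 2·v(1/2) for all v ∈ V.

Multiply both sides by a test function v and integrate from 0 to 1/2:
  ∫_0^1/2 −u''(x) v(x) dx = ∫_0^1/2 f(x) v(x) dx.
Integrate the LHS by parts once:
  ∫_0^1/2 −u'' v dx = −[u'(x) v(x)]_0^1/2 + ∫_0^1/2 u'(x) v'(x) dx.
Thus ∫_0^1/2 u'(x) v'(x) dx = ∫_0^1/2 f(x) v(x) dx + [u'(x) v(x)]_0^1/2.
Choose V so that boundary terms are either known or forced to vanish.
Mixed BC: u(0) = 0 (Dirichlet) and u'(1/2) = -2 (Neumann). Define V = {v ∈ H^1(0, 1/2) : v(0) = 0}. Then [u' v]_0^1/2 = u'(1/2)·v(1/2) − u'(0)·0 = − 2·v(1/2).
Weak formulation: find u (satisfying any essential BC) such that ∫_0^1/2 u'(x) v'(x) dx = ∫_0^1/2 f v dx − 2·v(1/2) for all v ∈ V (Dirichlet at 0 absorbed into V; Neumann datum at x = 1/2 contributes the boundary term).
Substituting f(x) = -x^2, the right-hand side is ∫_0^1/2 (-x^2) v dx − 2·v(1/2).


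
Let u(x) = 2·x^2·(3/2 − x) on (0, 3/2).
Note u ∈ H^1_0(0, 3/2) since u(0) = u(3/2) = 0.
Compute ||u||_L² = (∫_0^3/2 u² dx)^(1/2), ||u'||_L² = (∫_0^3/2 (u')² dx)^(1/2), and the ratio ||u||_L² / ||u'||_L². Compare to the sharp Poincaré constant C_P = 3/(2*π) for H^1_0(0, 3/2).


||u||_L² / ||u'||_L² = 3*sqrt(14)/28 < C_P = 3/(2*π).

u(x) = 2·x^2·(3/2 − x), so u'(x) = 6*x*(1 - x).
u(x) = 2·x^2·(3/2 − x) vanishes at x = 0 and x = 3/2, so u ∈ H^1_0(0, 3/2). Differentiate via the product rule and integrate the resulting polynomials term by term.
  ∫_0^3/2 u² dx = ∫_0^3/2 (4*x^6 - 12*x^5 + 9*x^4) dx. Term by term:
    ∫_0^3/2 4*x^6 dx = 2187/224;  ∫_0^3/2 -12*x^5 dx = -729/32;  ∫_0^3/2 9*x^4 dx = 2187/160.
  Sum: 2187/224 − 729/32 + 2187/160 = 729/1120.
  ∫_0^3/2 (u')² dx = ∫_0^3/2 (36*x^4 - 72*x^3 + 36*x^2) dx. Term by term:
    ∫_0^3/2 36*x^4 dx = 2187/40;  ∫_0^3/2 -72*x^3 dx = -729/8;  ∫_0^3/2 36*x^2 dx = 81/2.
  Sum: 2187/40 − 729/8 + 81/2 = 81/20.
∫_0^3/2 u² dx = 729/1120, so ||u||_L² = 27*sqrt(70)/280.
∫_0^3/2 (u')² dx = 81/20, so ||u'||_L² = 9*sqrt(5)/10.
Ratio ||u||_L² / ||u'||_L² = 3*sqrt(14)/28.
Sharp Poincaré constant on H^1_0(0, 3/2) is C_P = L/π = 3/(2*π), achieved by sin(2*π/3·x).
A polynomial bump cannot attain the sharp Poincaré constant (only the first sine eigenfunction does), so the ratio is strictly less than C_P, consistent with ||u||_L² ≤ C_P ||u'||_L².


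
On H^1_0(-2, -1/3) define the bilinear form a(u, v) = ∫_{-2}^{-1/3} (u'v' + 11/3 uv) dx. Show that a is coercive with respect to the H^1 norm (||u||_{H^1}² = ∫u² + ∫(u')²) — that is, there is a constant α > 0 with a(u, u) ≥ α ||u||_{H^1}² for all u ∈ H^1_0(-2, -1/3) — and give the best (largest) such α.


α = 1

Coercivity of a(·,·) on H^1_0(-2, -1/3) means a(u, u) ≥ α ||u||_{H^1}² for every u ∈ H^1_0.
The interval has length L = 5/3, and Poincaré/coercivity depend only on L. Here a(u, u) = ∫(u')² + (11/3)·∫u².
Here c = 11/3 ≥ 1, so a(u,u) = ∫(u')² + c∫u² ≥ ∫(u')² + ∫u² = ||u||_{H^1}², i.e. α = 1 works. No larger α is possible: a(u,u) ≥ α||u||_{H^1}² means (1−α)∫(u')² ≥ (α−c)∫u², and for the modes u_n = sin(nπ(x−x₀)/L) (x₀ the left endpoint) one has ∫u_n²/∫(u_n')² = (L/(nπ))² → 0, so a(u_n,u_n)/||u_n||_{H^1}² → 1. Hence the optimal constant is α = 1.
Therefore α = 1.


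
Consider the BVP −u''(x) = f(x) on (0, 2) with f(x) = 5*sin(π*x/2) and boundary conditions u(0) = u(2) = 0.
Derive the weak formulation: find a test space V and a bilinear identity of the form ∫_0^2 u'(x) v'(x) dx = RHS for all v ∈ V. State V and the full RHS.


V = H^1_0(0, 2) (so v(0) = v(2) = 0); weak form: ∫_0^2 u'v' dx = ∫_0^2 (5*sin(π*x/2)) v dx for all v ∈ V.

Multiply both sides by a test function v and integrate from 0 to 2:
  ∫_0^2 −u''(x) v(x) dx = ∫_0^2 f(x) v(x) dx.
Integrate the LHS by parts once:
  ∫_0^2 −u'' v dx = −[u'(x) v(x)]_0^2 + ∫_0^2 u'(x) v'(x) dx.
Thus ∫_0^2 u'(x) v'(x) dx = ∫_0^2 f(x) v(x) dx + [u'(x) v(x)]_0^2.
Choose V so that boundary terms are either known or forced to vanish.
u is Dirichlet: u(0) = u(2) = 0. Let V = H^1_0(0, 2); then v(0) = v(2) = 0, and [u' v]_0^2 = 0.
Weak formulation: find u (satisfying any essential BC) such that ∫_0^2 u'(x) v'(x) dx = ∫_0^2 f v dx for all v ∈ V.
Substituting f(x) = 5*sin(π*x/2), the right-hand side is ∫_0^2 (5*sin(π*x/2)) v dx.


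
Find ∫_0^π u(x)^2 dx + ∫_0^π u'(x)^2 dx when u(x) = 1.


||u||_{H^1(0,π)}^2 = π

u'(x) = 0.
Expand u² and (u')² and integrate term by term on (0, π), using: for integers n ≥ 1, ∫_0^π sin²(nx) dx = ∫_0^π cos²(nx) dx = π/2; for n ≠ n', ∫_0^π sin(nx)sin(n'x) dx = ∫_0^π cos(nx)cos(n'x) dx = 0; and by product-to-sum, ∫_0^π sin(nx)cos(n'x) dx = ½∫_0^π [sin((n+n')x) + sin((n−n')x)] dx, which is 0 when n+n' is even and 2n/(n²−n'²) when n+n' is odd (it need not vanish on (0, π)). For the constant mode: ∫_0^π 1 dx = π, ∫_0^π cos(nx) dx = 0, ∫_0^π sin(nx) dx = (1−(−1)^n)/n.
  u² squared terms: (1)²·∫1 dx = 1·π = π.
  So ∫_0^π u² dx = π.
  u' ≡ 0, so ∫_0^π (u')² dx = 0.
||u||_{H^1}^2 = (π) + (0) = π.


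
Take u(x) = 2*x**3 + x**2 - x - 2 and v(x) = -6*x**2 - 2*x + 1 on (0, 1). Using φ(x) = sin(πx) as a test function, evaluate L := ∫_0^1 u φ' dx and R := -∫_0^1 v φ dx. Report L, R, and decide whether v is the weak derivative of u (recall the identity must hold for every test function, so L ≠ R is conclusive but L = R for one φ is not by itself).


LHS = -6/π + 24/π^3, RHS = -24/π^3 + 6/π. No, v is not the weak derivative of u.

u(x) = 2*x**3 + x**2 - x - 2, classical derivative u'(x) = 6*x**2 + 2*x - 1.
φ(x) = sin(πx), so φ'(x) = π*cos(π*x).
Note φ(0) = φ(1) = 0, so the boundary term u·φ vanishes.
LHS = ∫_0^1 u(x) φ'(x) dx = ∫_0^1 (2*π*x^3*cos(π*x) + π*x^2*cos(π*x) - π*x*cos(π*x) - 2*π*cos(π*x)) dx. Term by term:
  ∫_0^1 -2*π*cos(π*x) dx = 0;  ∫_0^1 π*x^2*cos(π*x) dx = -2/π;  ∫_0^1 -π*x*cos(π*x) dx = 2/π;
  ∫_0^1 2*π*x^3*cos(π*x) dx = -6/π + 24/π^3.
Sum: 0 − 2/π + 2/π + -6/π + 24/π^3 = -6/π + 24/π^3.
So LHS = -6/π + 24/π^3.
∫_0^1 v(x) φ(x) dx = ∫_0^1 (-6*x^2*sin(π*x) - 2*x*sin(π*x) + sin(π*x)) dx. Term by term:
  ∫_0^1 -6*x^2*sin(π*x) dx = -6/π + 24/π^3;  ∫_0^1 -2*x*sin(π*x) dx = -2/π;  ∫_0^1 sin(π*x) dx = 2/π.
Sum: -6/π + 24/π^3 − 2/π + 2/π = -6/π + 24/π^3.
So RHS = -∫_0^1 v(x) φ(x) dx = -24/π^3 + 6/π.
LHS − RHS = -12/π + 48/π^3 ≠ 0, so the identity fails.
(For a valid weak derivative the identity must hold for EVERY test function, in particular this one. The failure shows v is NOT the weak derivative of u.)
Correct weak derivative would be u'(x) = 6*x**2 + 2*x - 1.


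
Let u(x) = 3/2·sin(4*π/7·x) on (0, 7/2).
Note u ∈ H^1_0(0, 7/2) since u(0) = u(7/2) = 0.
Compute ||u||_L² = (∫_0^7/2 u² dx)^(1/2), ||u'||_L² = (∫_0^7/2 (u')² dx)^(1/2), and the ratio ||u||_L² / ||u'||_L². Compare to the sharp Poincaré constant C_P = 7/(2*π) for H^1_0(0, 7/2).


||u||_L² / ||u'||_L² = 7/(4*π) < C_P = 7/(2*π).

u(x) = 3/2·sin(4*π/7·x), so u'(x) = 6*π*cos(4*π*x/7)/7.
Writing u(x) = A·sin(kπx/L) with A = 3/2 and k = 2, use ∫_0^L sin²(kπx/L) dx = L/2 and ∫_0^L cos²(kπx/L) dx = L/2.
u² = 9/4·sin²(4*π/7·x) and (u')² = 36*π^2/49·cos²(4*π/7·x), and each of sin², cos² integrates to L/2 = 7/4 over (0, 7/2).
∫_0^7/2 u² dx = 63/16, so ||u||_L² = 3*sqrt(7)/4.
∫_0^7/2 (u')² dx = 9*π^2/7, so ||u'||_L² = 3*sqrt(7)*π/7.
Ratio ||u||_L² / ||u'||_L² = 7/(4*π).
Sharp Poincaré constant on H^1_0(0, 7/2) is C_P = L/π = 7/(2*π), achieved by sin(2*π/7·x).
This is the k = 2 harmonic; the ratio L/(kπ) is strictly less than C_P = L/π, consistent with the sharp inequality ||u||_L² ≤ C_P ||u'||_L².


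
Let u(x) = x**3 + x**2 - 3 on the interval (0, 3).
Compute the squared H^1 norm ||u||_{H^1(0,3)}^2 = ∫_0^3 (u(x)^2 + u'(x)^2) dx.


||u||_{H^1}^2 = 16407/14

The H^1 norm (squared) on an interval (0, L) is
  ||u||_{H^1}^2 = ∫_0^L u(x)^2 dx + ∫_0^L u'(x)^2 dx.
Compute u'(x) = 3*x**2 + 2*x.
Then u(x)^2 = x**6 + 2*x**5 + x**4 - 6*x**3 - 6*x**2 + 9 and u'(x)^2 = 9*x**4 + 12*x**3 + 4*x**2.
Integrate each monomial from 0 to 3 using ∫_0^3 c·x^n dx = c·3^(n+1)/(n+1):
  ∫_0^3 u(x)^2 dx = ∫_0^3 (x^6 + 2*x^5 + x^4 - 6*x^3 - 6*x^2 + 9) dx. Term by term:
    ∫_0^3 x^6 dx = 2187/7;  ∫_0^3 2*x^5 dx = 243;  ∫_0^3 x^4 dx = 243/5;
    ∫_0^3 -6*x^3 dx = -243/2;  ∫_0^3 -6*x^2 dx = -54;  ∫_0^3 9 dx = 27.
  Sum: 2187/7 + 243 + 243/5 − 243/2 − 54 + 27 = 31887/70.
  ∫_0^3 u'(x)^2 dx = ∫_0^3 (9*x^4 + 12*x^3 + 4*x^2) dx. Term by term:
    ∫_0^3 9*x^4 dx = 2187/5;  ∫_0^3 12*x^3 dx = 243;  ∫_0^3 4*x^2 dx = 36.
  Sum: 2187/5 + 243 + 36 = 3582/5.
Adding: ||u||_{H^1}^2 = 31887/70 + 3582/5 = 16407/14.


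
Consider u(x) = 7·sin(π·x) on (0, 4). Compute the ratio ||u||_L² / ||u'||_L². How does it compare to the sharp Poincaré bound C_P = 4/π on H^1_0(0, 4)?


||u||_L² / ||u'||_L² = 1/π < C_P = 4/π.

u(x) = 7·sin(π·x), so u'(x) = 7*π*cos(π*x).
Writing u(x) = A·sin(kπx/L) with A = 7 and k = 4, use ∫_0^L sin²(kπx/L) dx = L/2 and ∫_0^L cos²(kπx/L) dx = L/2.
u² = 49·sin²(π·x) and (u')² = 49*π^2·cos²(π·x), and each of sin², cos² integrates to L/2 = 2 over (0, 4).
∫_0^4 u² dx = 98, so ||u||_L² = 7*sqrt(2).
∫_0^4 (u')² dx = 98*π^2, so ||u'||_L² = 7*sqrt(2)*π.
Ratio ||u||_L² / ||u'||_L² = 1/π.
Sharp Poincaré constant on H^1_0(0, 4) is C_P = L/π = 4/π, achieved by sin(π/4·x).
This is the k = 4 harmonic; the ratio L/(kπ) is strictly less than C_P = L/π, consistent with the sharp inequality ||u||_L² ≤ C_P ||u'||_L².


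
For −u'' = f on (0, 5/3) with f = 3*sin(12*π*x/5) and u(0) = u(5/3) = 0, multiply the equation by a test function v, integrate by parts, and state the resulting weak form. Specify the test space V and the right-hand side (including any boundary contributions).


V = H^1_0(0, 5/3) (so v(0) = v(5/3) = 0); weak form: ∫_0^5/3 u'v' dx = ∫_0^5/3 (3*sin(12*π*x/5)) v dx for all v ∈ V.

Multiply both sides by a test function v and integrate from 0 to 5/3:
  ∫_0^5/3 −u''(x) v(x) dx = ∫_0^5/3 f(x) v(x) dx.
Integrate the LHS by parts once:
  ∫_0^5/3 −u'' v dx = −[u'(x) v(x)]_0^5/3 + ∫_0^5/3 u'(x) v'(x) dx.
Thus ∫_0^5/3 u'(x) v'(x) dx = ∫_0^5/3 f(x) v(x) dx + [u'(x) v(x)]_0^5/3.
Choose V so that boundary terms are either known or forced to vanish.
u is Dirichlet: u(0) = u(5/3) = 0. Let V = H^1_0(0, 5/3); then v(0) = v(5/3) = 0, and [u' v]_0^5/3 = 0.
Weak formulation: find u (satisfying any essential BC) such that ∫_0^5/3 u'(x) v'(x) dx = ∫_0^5/3 f v dx for all v ∈ V.
Substituting f(x) = 3*sin(12*π*x/5), the right-hand side is ∫_0^5/3 (3*sin(12*π*x/5)) v dx.


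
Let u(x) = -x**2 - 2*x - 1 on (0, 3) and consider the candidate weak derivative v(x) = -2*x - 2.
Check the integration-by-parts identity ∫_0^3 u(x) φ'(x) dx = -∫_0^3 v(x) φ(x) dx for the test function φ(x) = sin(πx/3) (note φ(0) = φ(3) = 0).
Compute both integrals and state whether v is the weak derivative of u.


LHS = 30/π, RHS = 30/π. Yes, v = u' weakly.

u(x) = -x**2 - 2*x - 1, classical derivative u'(x) = -2*x - 2.
φ(x) = sin(πx/3), so φ'(x) = π*cos(π*x/3)/3.
Note φ(0) = φ(3) = 0, so the boundary term u·φ vanishes.
LHS = ∫_0^3 u(x) φ'(x) dx = ∫_0^3 (-π*x^2*cos(π*x/3)/3 - 2*π*x*cos(π*x/3)/3 - π*cos(π*x/3)/3) dx. Term by term:
  ∫_0^3 -π*cos(π*x/3)/3 dx = 0;  ∫_0^3 -2*π*x*cos(π*x/3)/3 dx = 12/π;  ∫_0^3 -π*x^2*cos(π*x/3)/3 dx = 18/π.
Sum: 0 + 12/π + 18/π = 30/π.
So LHS = 30/π.
∫_0^3 v(x) φ(x) dx = ∫_0^3 (-2*x*sin(π*x/3) - 2*sin(π*x/3)) dx. Term by term:
  ∫_0^3 -2*sin(π*x/3) dx = -12/π;  ∫_0^3 -2*x*sin(π*x/3) dx = -18/π.
Sum: -12/π − 18/π = -30/π.
So RHS = -∫_0^3 v(x) φ(x) dx = 30/π.
LHS = RHS, so the identity holds for this test φ.
Moreover u is smooth here and v(x) = u'(x) = -2*x - 2 pointwise, so the identity holds for every test function. Hence v is the weak derivative of u.


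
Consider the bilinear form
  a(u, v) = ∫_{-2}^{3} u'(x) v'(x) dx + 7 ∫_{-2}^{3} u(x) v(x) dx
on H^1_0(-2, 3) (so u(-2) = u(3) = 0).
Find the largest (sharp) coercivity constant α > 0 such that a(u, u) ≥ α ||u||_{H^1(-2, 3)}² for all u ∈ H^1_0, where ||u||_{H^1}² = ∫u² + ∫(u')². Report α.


α = 1

Coercivity of a(·,·) on H^1_0(-2, 3) means a(u, u) ≥ α ||u||_{H^1}² for every u ∈ H^1_0.
The interval has length L = 5, and Poincaré/coercivity depend only on L. Here a(u, u) = ∫(u')² + (7)·∫u².
Here c = 7 ≥ 1, so a(u,u) = ∫(u')² + c∫u² ≥ ∫(u')² + ∫u² = ||u||_{H^1}², i.e. α = 1 works. No larger α is possible: a(u,u) ≥ α||u||_{H^1}² means (1−α)∫(u')² ≥ (α−c)∫u², and for the modes u_n = sin(nπ(x−x₀)/L) (x₀ the left endpoint) one has ∫u_n²/∫(u_n')² = (L/(nπ))² → 0, so a(u_n,u_n)/||u_n||_{H^1}² → 1. Hence the optimal constant is α = 1.
Therefore α = 1.


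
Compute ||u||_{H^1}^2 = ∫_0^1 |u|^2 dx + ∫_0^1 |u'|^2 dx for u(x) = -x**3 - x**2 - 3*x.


||u||_{H^1}^2 = 7037/210

The H^1 norm (squared) on an interval (0, L) is
  ||u||_{H^1}^2 = ∫_0^L u(x)^2 dx + ∫_0^L u'(x)^2 dx.
Compute u'(x) = -3*x**2 - 2*x - 3.
Then u(x)^2 = x**6 + 2*x**5 + 7*x**4 + 6*x**3 + 9*x**2 and u'(x)^2 = 9*x**4 + 12*x**3 + 22*x**2 + 12*x + 9.
Integrate each monomial from 0 to 1 using ∫_0^1 c·x^n dx = c·1^(n+1)/(n+1):
  ∫_0^1 u(x)^2 dx = ∫_0^1 (x^6 + 2*x^5 + 7*x^4 + 6*x^3 + 9*x^2) dx. Term by term:
    ∫_0^1 x^6 dx = 1/7;  ∫_0^1 2*x^5 dx = 1/3;  ∫_0^1 7*x^4 dx = 7/5;
    ∫_0^1 6*x^3 dx = 3/2;  ∫_0^1 9*x^2 dx = 3.
  Sum: 1/7 + 1/3 + 7/5 + 3/2 + 3 = 1339/210.
  ∫_0^1 u'(x)^2 dx = ∫_0^1 (9*x^4 + 12*x^3 + 22*x^2 + 12*x + 9) dx. Term by term:
    ∫_0^1 9*x^4 dx = 9/5;  ∫_0^1 12*x^3 dx = 3;  ∫_0^1 22*x^2 dx = 22/3;
    ∫_0^1 12*x dx = 6;  ∫_0^1 9 dx = 9.
  Sum: 9/5 + 3 + 22/3 + 6 + 9 = 407/15.
Adding: ||u||_{H^1}^2 = 1339/210 + 407/15 = 7037/210.


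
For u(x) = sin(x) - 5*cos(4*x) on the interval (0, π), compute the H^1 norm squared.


||u||_{H^1(0,π)}^2 = 68/3 + 427*π/2

u'(x) = 20*sin(4*x) + cos(x).
Expand u² and (u')² and integrate term by term on (0, π), using: for integers n ≥ 1, ∫_0^π sin²(nx) dx = ∫_0^π cos²(nx) dx = π/2; for n ≠ n', ∫_0^π sin(nx)sin(n'x) dx = ∫_0^π cos(nx)cos(n'x) dx = 0; and by product-to-sum, ∫_0^π sin(nx)cos(n'x) dx = ½∫_0^π [sin((n+n')x) + sin((n−n')x)] dx, which is 0 when n+n' is even and 2n/(n²−n'²) when n+n' is odd (it need not vanish on (0, π)).
  u² squared terms: (-5)²·∫cos(4x)² dx = 25·π/2 = 25*π/2;  (1)²·∫sin(x)² dx = 1·π/2 = π/2.
  u² cross terms: 2·(-5)·(1)·∫cos(4x)·sin(x) dx = -10·(-2/15) = 4/3.
  So ∫_0^π u² dx = 25*π/2 + π/2 + 4/3 = 4/3 + 13*π.
  (u')² squared terms: (20)²·∫sin(4x)² dx = 400·π/2 = 200*π;  (1)²·∫cos(x)² dx = 1·π/2 = π/2.
  (u')² cross terms: 2·(20)·(1)·∫sin(4x)·cos(x) dx = 40·(8/15) = 64/3.
  So ∫_0^π (u')² dx = 200*π + π/2 + 64/3 = 64/3 + 401*π/2.
||u||_{H^1}^2 = (4/3 + 13*π) + (64/3 + 401*π/2) = 68/3 + 427*π/2.


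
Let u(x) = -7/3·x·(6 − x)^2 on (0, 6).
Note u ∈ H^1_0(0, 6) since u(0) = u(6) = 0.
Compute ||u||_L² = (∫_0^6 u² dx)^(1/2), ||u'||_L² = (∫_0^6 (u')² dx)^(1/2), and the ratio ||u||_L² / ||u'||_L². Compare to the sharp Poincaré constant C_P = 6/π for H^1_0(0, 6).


||u||_L² / ||u'||_L² = 3*sqrt(14)/7 < C_P = 6/π.

u(x) = -7/3·x·(6 − x)^2, so u'(x) = 7*(2 - x)*(x - 6).
u(x) = -7/3·x·(6 − x)^2 vanishes at x = 0 and x = 6, so u ∈ H^1_0(0, 6). Differentiate via the product rule and integrate the resulting polynomials term by term.
  ∫_0^6 u² dx = ∫_0^6 (49*x^6/9 - 392*x^5/3 + 1176*x^4 - 4704*x^3 + 7056*x^2) dx. Term by term:
    ∫_0^6 49*x^6/9 dx = 217728;  ∫_0^6 -392*x^5/3 dx = -1016064;  ∫_0^6 1176*x^4 dx = 9144576/5;
    ∫_0^6 -4704*x^3 dx = -1524096;  ∫_0^6 7056*x^2 dx = 508032.
  Sum: 217728 − 1016064 + 9144576/5 − 1524096 + 508032 = 72576/5.
  ∫_0^6 (u')² dx = ∫_0^6 (49*x^4 - 784*x^3 + 4312*x^2 - 9408*x + 7056) dx. Term by term:
    ∫_0^6 49*x^4 dx = 381024/5;  ∫_0^6 -784*x^3 dx = -254016;  ∫_0^6 4312*x^2 dx = 310464;
    ∫_0^6 -9408*x dx = -169344;  ∫_0^6 7056 dx = 42336.
  Sum: 381024/5 − 254016 + 310464 − 169344 + 42336 = 28224/5.
∫_0^6 u² dx = 72576/5, so ||u||_L² = 72*sqrt(70)/5.
∫_0^6 (u')² dx = 28224/5, so ||u'||_L² = 168*sqrt(5)/5.
Ratio ||u||_L² / ||u'||_L² = 3*sqrt(14)/7.
Sharp Poincaré constant on H^1_0(0, 6) is C_P = L/π = 6/π, achieved by sin(π/6·x).
A polynomial bump cannot attain the sharp Poincaré constant (only the first sine eigenfunction does), so the ratio is strictly less than C_P, consistent with ||u||_L² ≤ C_P ||u'||_L².


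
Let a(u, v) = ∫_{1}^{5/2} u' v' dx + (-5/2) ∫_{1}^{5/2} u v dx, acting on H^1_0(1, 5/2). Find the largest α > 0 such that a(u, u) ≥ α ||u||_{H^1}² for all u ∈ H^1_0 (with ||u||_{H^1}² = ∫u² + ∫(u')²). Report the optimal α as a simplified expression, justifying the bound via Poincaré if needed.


α = (-45 + 8*π^2)/(2*(9 + 4*π^2))

Coercivity of a(·,·) on H^1_0(1, 5/2) means a(u, u) ≥ α ||u||_{H^1}² for every u ∈ H^1_0.
The interval has length L = 3/2, and Poincaré/coercivity depend only on L. Here a(u, u) = ∫(u')² + (-5/2)·∫u².
Here c = -5/2 < 0 with |c| < (π/L)² = 4*π^2/9, so coercivity still holds. The condition a(u,u) ≥ α||u||_{H^1}² reads (1−α)∫(u')² ≥ (α−c)∫u². Any admissible α is ≤ 1 (rapidly oscillating u have ∫u²/∫(u')² → 0), and α = 1 would force 0 ≥ (1−c)∫u², impossible since c < 1; so 1−α > 0. By the sharp Poincaré inequality on H^1_0 of an interval of length L, ∫(u')² ≥ (π/L)²∫u² with equality for the first sine mode sin(π(x−x₀)/L) (x₀ the left endpoint), so the inequality holds for all u iff (1−α)(π/L)² ≥ α − c, i.e. α ≤ ((π/L)² + c)/((π/L)² + 1) = (1 + c(L/π)²)/(1 + (L/π)²). (Direct route, valid since c ≤ 0: Poincaré gives c∫u² ≥ c(L/π)²∫(u')², so a(u,u) ≥ (1 + c(L/π)²)∫(u')², while ||u||_{H^1}² ≤ (1 + (L/π)²)∫(u')²; dividing yields the same α.) With (π/L)² = 4*π^2/9 and c = -5/2, the largest admissible constant is α = ((π/L)² + c)/((π/L)² + 1).
Simplifying, α = (-45 + 8*π^2)/(2*(9 + 4*π^2)).


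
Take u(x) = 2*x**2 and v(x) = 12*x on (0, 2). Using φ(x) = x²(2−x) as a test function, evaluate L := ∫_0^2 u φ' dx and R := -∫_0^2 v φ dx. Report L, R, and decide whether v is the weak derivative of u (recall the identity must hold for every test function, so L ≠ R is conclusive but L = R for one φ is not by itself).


LHS = -32/5, RHS = -96/5. No, v is not the weak derivative of u.

u(x) = 2*x**2, classical derivative u'(x) = 4*x.
φ(x) = x²(2−x), so φ'(x) = x*(4 - 3*x).
Note φ(0) = φ(2) = 0, so the boundary term u·φ vanishes.
LHS = ∫_0^2 u(x) φ'(x) dx = ∫_0^2 (-6*x^4 + 8*x^3) dx. Term by term:
  ∫_0^2 -6*x^4 dx = -192/5;  ∫_0^2 8*x^3 dx = 32.
Sum: -192/5 + 32 = -32/5.
So LHS = -32/5.
∫_0^2 v(x) φ(x) dx = ∫_0^2 (-12*x^4 + 24*x^3) dx. Term by term:
  ∫_0^2 -12*x^4 dx = -384/5;  ∫_0^2 24*x^3 dx = 96.
Sum: -384/5 + 96 = 96/5.
So RHS = -∫_0^2 v(x) φ(x) dx = -96/5.
LHS − RHS = 64/5 ≠ 0, so the identity fails.
(For a valid weak derivative the identity must hold for EVERY test function, in particular this one. The failure shows v is NOT the weak derivative of u.)
Correct weak derivative would be u'(x) = 4*x.


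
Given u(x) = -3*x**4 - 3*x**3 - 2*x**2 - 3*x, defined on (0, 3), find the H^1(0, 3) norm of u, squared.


||u||_{H^1}^2 = 18138591/140

The H^1 norm (squared) on an interval (0, L) is
  ||u||_{H^1}^2 = ∫_0^L u(x)^2 dx + ∫_0^L u'(x)^2 dx.
Compute u'(x) = -12*x**3 - 9*x**2 - 4*x - 3.
Then u(x)^2 = 9*x**8 + 18*x**7 + 21*x**6 + 30*x**5 + 22*x**4 + 12*x**3 + 9*x**2 and u'(x)^2 = 144*x**6 + 216*x**5 + 177*x**4 + 144*x**3 + 70*x**2 + 24*x + 9.
Integrate each monomial from 0 to 3 using ∫_0^3 c·x^n dx = c·3^(n+1)/(n+1):
  ∫_0^3 u(x)^2 dx = ∫_0^3 (9*x^8 + 18*x^7 + 21*x^6 + 30*x^5 + 22*x^4 + 12*x^3 + 9*x^2) dx. Term by term:
    ∫_0^3 9*x^8 dx = 19683;  ∫_0^3 18*x^7 dx = 59049/4;  ∫_0^3 21*x^6 dx = 6561;
    ∫_0^3 30*x^5 dx = 3645;  ∫_0^3 22*x^4 dx = 5346/5;  ∫_0^3 12*x^3 dx = 243;
    ∫_0^3 9*x^2 dx = 81.
  Sum: 19683 + 59049/4 + 6561 + 3645 + 5346/5 + 243 + 81 = 920889/20.
  ∫_0^3 u'(x)^2 dx = ∫_0^3 (144*x^6 + 216*x^5 + 177*x^4 + 144*x^3 + 70*x^2 + 24*x + 9) dx. Term by term:
    ∫_0^3 144*x^6 dx = 314928/7;  ∫_0^3 216*x^5 dx = 26244;  ∫_0^3 177*x^4 dx = 43011/5;
    ∫_0^3 144*x^3 dx = 2916;  ∫_0^3 70*x^2 dx = 630;  ∫_0^3 24*x dx = 108;
    ∫_0^3 9 dx = 27.
  Sum: 314928/7 + 26244 + 43011/5 + 2916 + 630 + 108 + 27 = 2923092/35.
Adding: ||u||_{H^1}^2 = 920889/20 + 2923092/35 = 18138591/140.


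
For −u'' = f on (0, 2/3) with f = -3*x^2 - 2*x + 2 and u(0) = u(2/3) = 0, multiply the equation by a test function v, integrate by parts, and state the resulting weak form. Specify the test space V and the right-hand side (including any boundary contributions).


V = H^1_0(0, 2/3) (so v(0) = v(2/3) = 0); weak form: ∫_0^2/3 u'v' dx = ∫_0^2/3 (-3*x^2 - 2*x + 2) v dx for all v ∈ V.

Multiply both sides by a test function v and integrate from 0 to 2/3:
  ∫_0^2/3 −u''(x) v(x) dx = ∫_0^2/3 f(x) v(x) dx.
Integrate the LHS by parts once:
  ∫_0^2/3 −u'' v dx = −[u'(x) v(x)]_0^2/3 + ∫_0^2/3 u'(x) v'(x) dx.
Thus ∫_0^2/3 u'(x) v'(x) dx = ∫_0^2/3 f(x) v(x) dx + [u'(x) v(x)]_0^2/3.
Choose V so that boundary terms are either known or forced to vanish.
u is Dirichlet: u(0) = u(2/3) = 0. Let V = H^1_0(0, 2/3); then v(0) = v(2/3) = 0, and [u' v]_0^2/3 = 0.
Weak formulation: find u (satisfying any essential BC) such that ∫_0^2/3 u'(x) v'(x) dx = ∫_0^2/3 f v dx for all v ∈ V.
Substituting f(x) = -3*x^2 - 2*x + 2, the right-hand side is ∫_0^2/3 (-3*x^2 - 2*x + 2) v dx.


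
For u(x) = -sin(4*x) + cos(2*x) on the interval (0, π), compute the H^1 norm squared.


||u||_{H^1(0,π)}^2 = 11*π

u'(x) = -2*sin(2*x) - 4*cos(4*x).
Expand u² and (u')² and integrate term by term on (0, π), using: for integers n ≥ 1, ∫_0^π sin²(nx) dx = ∫_0^π cos²(nx) dx = π/2; for n ≠ n', ∫_0^π sin(nx)sin(n'x) dx = ∫_0^π cos(nx)cos(n'x) dx = 0; and by product-to-sum, ∫_0^π sin(nx)cos(n'x) dx = ½∫_0^π [sin((n+n')x) + sin((n−n')x)] dx, which is 0 when n+n' is even and 2n/(n²−n'²) when n+n' is odd (it need not vanish on (0, π)).
  u² squared terms: (-1)²·∫sin(4x)² dx = 1·π/2 = π/2;  (1)²·∫cos(2x)² dx = 1·π/2 = π/2.
  u² cross terms: 2·(-1)·(1)·∫sin(4x)·cos(2x) dx = -2·(0) = 0.
  So ∫_0^π u² dx = π/2 + π/2 + 0 = π.
  (u')² squared terms: (-4)²·∫cos(4x)² dx = 16·π/2 = 8*π;  (-2)²·∫sin(2x)² dx = 4·π/2 = 2*π.
  (u')² cross terms: 2·(-4)·(-2)·∫cos(4x)·sin(2x) dx = 16·(0) = 0.
  So ∫_0^π (u')² dx = 8*π + 2*π + 0 = 10*π.
||u||_{H^1}^2 = (π) + (10*π) = 11*π.


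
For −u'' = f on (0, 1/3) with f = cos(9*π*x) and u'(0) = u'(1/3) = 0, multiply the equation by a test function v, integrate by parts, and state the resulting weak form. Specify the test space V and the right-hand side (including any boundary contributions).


V = H^1(0, 1/3) (no boundary constraint on v; u is determined up to an additive constant); weak form: ∫_0^1/3 u'v' dx = ∫_0^1/3 (cos(9*π*x)) v dx for all v ∈ V.

Multiply both sides by a test function v and integrate from 0 to 1/3:
  ∫_0^1/3 −u''(x) v(x) dx = ∫_0^1/3 f(x) v(x) dx.
Integrate the LHS by parts once:
  ∫_0^1/3 −u'' v dx = −[u'(x) v(x)]_0^1/3 + ∫_0^1/3 u'(x) v'(x) dx.
Thus ∫_0^1/3 u'(x) v'(x) dx = ∫_0^1/3 f(x) v(x) dx + [u'(x) v(x)]_0^1/3.
Choose V so that boundary terms are either known or forced to vanish.
u has homogeneous Neumann: u'(0) = u'(1/3) = 0. So [u' v]_0^1/3 = 0·v(1/3) − 0·v(0) = 0 for any v; take V = H^1(0, 1/3).
Weak formulation: find u (satisfying any essential BC) such that ∫_0^1/3 u'(x) v'(x) dx = ∫_0^1/3 f v dx for all v ∈ V (homogeneous Neumann, so boundary terms vanish).
Substituting f(x) = cos(9*π*x), the right-hand side is ∫_0^1/3 (cos(9*π*x)) v dx.
Compatibility check (pure Neumann): taking v ≡ 1 ∈ V gives 0 = ∫_0^1/3 f dx + (0) − (0), i.e. ∫_0^1/3 f dx must equal u'(0) − u'(1/3) = 0. Indeed ∫_0^1/3 (cos(9*π*x)) dx = 0, so the data are compatible. The solution is then unique only up to an additive constant (fix it e.g. by requiring ∫_0^1/3 u dx = 0).


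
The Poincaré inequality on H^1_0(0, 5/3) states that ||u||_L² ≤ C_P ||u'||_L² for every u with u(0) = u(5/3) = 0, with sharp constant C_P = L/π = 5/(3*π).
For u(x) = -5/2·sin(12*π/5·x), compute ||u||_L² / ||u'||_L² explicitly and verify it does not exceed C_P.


||u||_L² / ||u'||_L² = 5/(12*π) < C_P = 5/(3*π).

u(x) = -5/2·sin(12*π/5·x), so u'(x) = -6*π*cos(12*π*x/5).
Writing u(x) = A·sin(kπx/L) with A = -5/2 and k = 4, use ∫_0^L sin²(kπx/L) dx = L/2 and ∫_0^L cos²(kπx/L) dx = L/2.
u² = 25/4·sin²(12*π/5·x) and (u')² = 36*π^2·cos²(12*π/5·x), and each of sin², cos² integrates to L/2 = 5/6 over (0, 5/3).
∫_0^5/3 u² dx = 125/24, so ||u||_L² = 5*sqrt(30)/12.
∫_0^5/3 (u')² dx = 30*π^2, so ||u'||_L² = sqrt(30)*π.
Ratio ||u||_L² / ||u'||_L² = 5/(12*π).
Sharp Poincaré constant on H^1_0(0, 5/3) is C_P = L/π = 5/(3*π), achieved by sin(3*π/5·x).
This is the k = 4 harmonic; the ratio L/(kπ) is strictly less than C_P = L/π, consistent with the sharp inequality ||u||_L² ≤ C_P ||u'||_L².


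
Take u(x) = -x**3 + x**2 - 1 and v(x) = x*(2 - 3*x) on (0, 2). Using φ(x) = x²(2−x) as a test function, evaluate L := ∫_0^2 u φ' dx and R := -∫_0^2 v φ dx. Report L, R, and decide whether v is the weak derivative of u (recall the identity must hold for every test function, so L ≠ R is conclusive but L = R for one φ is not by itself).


LHS = 16/5, RHS = 16/5. Yes, v = u' weakly.

u(x) = -x**3 + x**2 - 1, classical derivative u'(x) = -3*x**2 + 2*x.
φ(x) = x²(2−x), so φ'(x) = x*(4 - 3*x).
Note φ(0) = φ(2) = 0, so the boundary term u·φ vanishes.
LHS = ∫_0^2 u(x) φ'(x) dx = ∫_0^2 (3*x^5 - 7*x^4 + 4*x^3 + 3*x^2 - 4*x) dx. Term by term:
  ∫_0^2 3*x^5 dx = 32;  ∫_0^2 -7*x^4 dx = -224/5;  ∫_0^2 4*x^3 dx = 16;
  ∫_0^2 3*x^2 dx = 8;  ∫_0^2 -4*x dx = -8.
Sum: 32 − 224/5 + 16 + 8 − 8 = 16/5.
So LHS = 16/5.
∫_0^2 v(x) φ(x) dx = ∫_0^2 (3*x^5 - 8*x^4 + 4*x^3) dx. Term by term:
  ∫_0^2 3*x^5 dx = 32;  ∫_0^2 -8*x^4 dx = -256/5;  ∫_0^2 4*x^3 dx = 16.
Sum: 32 − 256/5 + 16 = -16/5.
So RHS = -∫_0^2 v(x) φ(x) dx = 16/5.
LHS = RHS, so the identity holds for this test φ.
Moreover u is smooth here and v(x) = u'(x) = -3*x**2 + 2*x pointwise, so the identity holds for every test function. Hence v is the weak derivative of u.


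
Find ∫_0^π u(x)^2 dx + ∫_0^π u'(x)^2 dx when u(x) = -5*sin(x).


||u||_{H^1(0,π)}^2 = 25*π

u'(x) = -5*cos(x).
Expand u² and (u')² and integrate term by term on (0, π), using: for integers n ≥ 1, ∫_0^π sin²(nx) dx = ∫_0^π cos²(nx) dx = π/2; for n ≠ n', ∫_0^π sin(nx)sin(n'x) dx = ∫_0^π cos(nx)cos(n'x) dx = 0; and by product-to-sum, ∫_0^π sin(nx)cos(n'x) dx = ½∫_0^π [sin((n+n')x) + sin((n−n')x)] dx, which is 0 when n+n' is even and 2n/(n²−n'²) when n+n' is odd (it need not vanish on (0, π)).
  u² squared terms: (-5)²·∫sin(x)² dx = 25·π/2 = 25*π/2.
  So ∫_0^π u² dx = 25*π/2.
  (u')² squared terms: (-5)²·∫cos(x)² dx = 25·π/2 = 25*π/2.
  So ∫_0^π (u')² dx = 25*π/2.
||u||_{H^1}^2 = (25*π/2) + (25*π/2) = 25*π.


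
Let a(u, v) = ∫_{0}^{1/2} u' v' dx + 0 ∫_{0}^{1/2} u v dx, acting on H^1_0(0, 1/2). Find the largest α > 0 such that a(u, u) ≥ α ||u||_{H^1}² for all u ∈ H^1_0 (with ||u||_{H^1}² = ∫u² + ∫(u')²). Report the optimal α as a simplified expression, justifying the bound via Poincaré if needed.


α = 4*π^2/(1 + 4*π^2)

Coercivity of a(·,·) on H^1_0(0, 1/2) means a(u, u) ≥ α ||u||_{H^1}² for every u ∈ H^1_0.
The interval has length L = 1/2, and Poincaré/coercivity depend only on L. Here a(u, u) = ∫(u')² + (0)·∫u².
Here c = 0, so a(u,u) = ∫(u')² alone. The condition a(u,u) ≥ α||u||_{H^1}² reads (1−α)∫(u')² ≥ (α−c)∫u². Any admissible α is ≤ 1 (rapidly oscillating u have ∫u²/∫(u')² → 0), and α = 1 would force 0 ≥ (1−c)∫u², impossible since c < 1; so 1−α > 0. By the sharp Poincaré inequality on H^1_0 of an interval of length L, ∫(u')² ≥ (π/L)²∫u² with equality for the first sine mode sin(π(x−x₀)/L) (x₀ the left endpoint), so the inequality holds for all u iff (1−α)(π/L)² ≥ α − c, i.e. α ≤ ((π/L)² + c)/((π/L)² + 1) = (1 + c(L/π)²)/(1 + (L/π)²). (Direct route, valid since c ≤ 0: Poincaré gives c∫u² ≥ c(L/π)²∫(u')², so a(u,u) ≥ (1 + c(L/π)²)∫(u')², while ||u||_{H^1}² ≤ (1 + (L/π)²)∫(u')²; dividing yields the same α.) With (π/L)² = 4*π^2 and c = 0, the largest admissible constant is α = ((π/L)² + c)/((π/L)² + 1).
Simplifying, α = 4*π^2/(1 + 4*π^2).


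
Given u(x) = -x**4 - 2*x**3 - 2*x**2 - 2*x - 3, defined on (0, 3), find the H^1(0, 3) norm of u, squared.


||u||_{H^1}^2 = 1876377/70

The H^1 norm (squared) on an interval (0, L) is
  ||u||_{H^1}^2 = ∫_0^L u(x)^2 dx + ∫_0^L u'(x)^2 dx.
Compute u'(x) = -4*x**3 - 6*x**2 - 4*x - 2.
Then u(x)^2 = x**8 + 4*x**7 + 8*x**6 + 12*x**5 + 18*x**4 + 20*x**3 + 16*x**2 + 12*x + 9 and u'(x)^2 = 16*x**6 + 48*x**5 + 68*x**4 + 64*x**3 + 40*x**2 + 16*x + 4.
Integrate each monomial from 0 to 3 using ∫_0^3 c·x^n dx = c·3^(n+1)/(n+1):
  ∫_0^3 u(x)^2 dx = ∫_0^3 (x^8 + 4*x^7 + 8*x^6 + 12*x^5 + 18*x^4 + 20*x^3 + 16*x^2 + 12*x + 9) dx. Term by term:
    ∫_0^3 x^8 dx = 2187;  ∫_0^3 4*x^7 dx = 6561/2;  ∫_0^3 8*x^6 dx = 17496/7;
    ∫_0^3 12*x^5 dx = 1458;  ∫_0^3 18*x^4 dx = 4374/5;  ∫_0^3 20*x^3 dx = 405;
    ∫_0^3 16*x^2 dx = 144;  ∫_0^3 12*x dx = 54;  ∫_0^3 9 dx = 27.
  Sum: 2187 + 6561/2 + 17496/7 + 1458 + 4374/5 + 405 + 144 + 54 + 27 = 765081/70.
  ∫_0^3 u'(x)^2 dx = ∫_0^3 (16*x^6 + 48*x^5 + 68*x^4 + 64*x^3 + 40*x^2 + 16*x + 4) dx. Term by term:
    ∫_0^3 16*x^6 dx = 34992/7;  ∫_0^3 48*x^5 dx = 5832;  ∫_0^3 68*x^4 dx = 16524/5;
    ∫_0^3 64*x^3 dx = 1296;  ∫_0^3 40*x^2 dx = 360;  ∫_0^3 16*x dx = 72;
    ∫_0^3 4 dx = 12.
  Sum: 34992/7 + 5832 + 16524/5 + 1296 + 360 + 72 + 12 = 555648/35.
Adding: ||u||_{H^1}^2 = 765081/70 + 555648/35 = 1876377/70.


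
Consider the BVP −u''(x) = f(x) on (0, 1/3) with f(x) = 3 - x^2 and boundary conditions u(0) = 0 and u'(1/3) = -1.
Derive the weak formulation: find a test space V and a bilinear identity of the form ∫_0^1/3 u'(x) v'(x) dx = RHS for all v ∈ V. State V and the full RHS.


V = {v ∈ H^1(0, 1/3) : v(0) = 0} (test functions vanish at x = 0 where u is specified); weak form: ∫_0^1/3 u'v' dx = ∫_0^1/3 (3 - x^2) v dx − v(1/3) for all v ∈ V.

Multiply both sides by a test function v and integrate from 0 to 1/3:
  ∫_0^1/3 −u''(x) v(x) dx = ∫_0^1/3 f(x) v(x) dx.
Integrate the LHS by parts once:
  ∫_0^1/3 −u'' v dx = −[u'(x) v(x)]_0^1/3 + ∫_0^1/3 u'(x) v'(x) dx.
Thus ∫_0^1/3 u'(x) v'(x) dx = ∫_0^1/3 f(x) v(x) dx + [u'(x) v(x)]_0^1/3.
Choose V so that boundary terms are either known or forced to vanish.
Mixed BC: u(0) = 0 (Dirichlet) and u'(1/3) = -1 (Neumann). Define V = {v ∈ H^1(0, 1/3) : v(0) = 0}. Then [u' v]_0^1/3 = u'(1/3)·v(1/3) − u'(0)·0 = − v(1/3).
Weak formulation: find u (satisfying any essential BC) such that ∫_0^1/3 u'(x) v'(x) dx = ∫_0^1/3 f v dx − v(1/3) for all v ∈ V (Dirichlet at 0 absorbed into V; Neumann datum at x = 1/3 contributes the boundary term).
Substituting f(x) = 3 - x^2, the right-hand side is ∫_0^1/3 (3 - x^2) v dx − v(1/3).


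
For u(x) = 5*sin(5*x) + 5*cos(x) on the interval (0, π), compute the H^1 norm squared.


||u||_{H^1(0,π)}^2 = 350*π

u'(x) = -5*sin(x) + 25*cos(5*x).
Expand u² and (u')² and integrate term by term on (0, π), using: for integers n ≥ 1, ∫_0^π sin²(nx) dx = ∫_0^π cos²(nx) dx = π/2; for n ≠ n', ∫_0^π sin(nx)sin(n'x) dx = ∫_0^π cos(nx)cos(n'x) dx = 0; and by product-to-sum, ∫_0^π sin(nx)cos(n'x) dx = ½∫_0^π [sin((n+n')x) + sin((n−n')x)] dx, which is 0 when n+n' is even and 2n/(n²−n'²) when n+n' is odd (it need not vanish on (0, π)).
  u² squared terms: (5)²·∫cos(x)² dx = 25·π/2 = 25*π/2;  (5)²·∫sin(5x)² dx = 25·π/2 = 25*π/2.
  u² cross terms: 2·(5)·(5)·∫cos(x)·sin(5x) dx = 50·(0) = 0.
  So ∫_0^π u² dx = 25*π/2 + 25*π/2 + 0 = 25*π.
  (u')² squared terms: (-5)²·∫sin(x)² dx = 25·π/2 = 25*π/2;  (25)²·∫cos(5x)² dx = 625·π/2 = 625*π/2.
  (u')² cross terms: 2·(-5)·(25)·∫sin(x)·cos(5x) dx = -250·(0) = 0.
  So ∫_0^π (u')² dx = 25*π/2 + 625*π/2 + 0 = 325*π.
||u||_{H^1}^2 = (25*π) + (325*π) = 350*π.


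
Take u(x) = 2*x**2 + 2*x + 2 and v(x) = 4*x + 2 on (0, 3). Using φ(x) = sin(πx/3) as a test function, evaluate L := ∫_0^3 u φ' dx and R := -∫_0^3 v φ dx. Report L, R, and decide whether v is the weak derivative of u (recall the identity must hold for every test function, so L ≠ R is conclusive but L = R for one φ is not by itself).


LHS = -48/π, RHS = -48/π. Yes, v = u' weakly.

u(x) = 2*x**2 + 2*x + 2, classical derivative u'(x) = 4*x + 2.
φ(x) = sin(πx/3), so φ'(x) = π*cos(π*x/3)/3.
Note φ(0) = φ(3) = 0, so the boundary term u·φ vanishes.
LHS = ∫_0^3 u(x) φ'(x) dx = ∫_0^3 (2*π*x^2*cos(π*x/3)/3 + 2*π*x*cos(π*x/3)/3 + 2*π*cos(π*x/3)/3) dx. Term by term:
  ∫_0^3 2*π*cos(π*x/3)/3 dx = 0;  ∫_0^3 2*π*x*cos(π*x/3)/3 dx = -12/π;  ∫_0^3 2*π*x^2*cos(π*x/3)/3 dx = -36/π.
Sum: 0 − 12/π − 36/π = -48/π.
So LHS = -48/π.
∫_0^3 v(x) φ(x) dx = ∫_0^3 (4*x*sin(π*x/3) + 2*sin(π*x/3)) dx. Term by term:
  ∫_0^3 2*sin(π*x/3) dx = 12/π;  ∫_0^3 4*x*sin(π*x/3) dx = 36/π.
Sum: 12/π + 36/π = 48/π.
So RHS = -∫_0^3 v(x) φ(x) dx = -48/π.
LHS = RHS, so the identity holds for this test φ.
Moreover u is smooth here and v(x) = u'(x) = 4*x + 2 pointwise, so the identity holds for every test function. Hence v is the weak derivative of u.


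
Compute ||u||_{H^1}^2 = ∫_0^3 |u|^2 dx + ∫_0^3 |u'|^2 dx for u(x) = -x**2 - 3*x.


||u||_{H^1}^2 = 3681/10

The H^1 norm (squared) on an interval (0, L) is
  ||u||_{H^1}^2 = ∫_0^L u(x)^2 dx + ∫_0^L u'(x)^2 dx.
Compute u'(x) = -2*x - 3.
Then u(x)^2 = x**4 + 6*x**3 + 9*x**2 and u'(x)^2 = 4*x**2 + 12*x + 9.
Integrate each monomial from 0 to 3 using ∫_0^3 c·x^n dx = c·3^(n+1)/(n+1):
  ∫_0^3 u(x)^2 dx = ∫_0^3 (x^4 + 6*x^3 + 9*x^2) dx. Term by term:
    ∫_0^3 x^4 dx = 243/5;  ∫_0^3 6*x^3 dx = 243/2;  ∫_0^3 9*x^2 dx = 81.
  Sum: 243/5 + 243/2 + 81 = 2511/10.
  ∫_0^3 u'(x)^2 dx = ∫_0^3 (4*x^2 + 12*x + 9) dx. Term by term:
    ∫_0^3 4*x^2 dx = 36;  ∫_0^3 12*x dx = 54;  ∫_0^3 9 dx = 27.
  Sum: 36 + 54 + 27 = 117.
Adding: ||u||_{H^1}^2 = 2511/10 + 117 = 3681/10.


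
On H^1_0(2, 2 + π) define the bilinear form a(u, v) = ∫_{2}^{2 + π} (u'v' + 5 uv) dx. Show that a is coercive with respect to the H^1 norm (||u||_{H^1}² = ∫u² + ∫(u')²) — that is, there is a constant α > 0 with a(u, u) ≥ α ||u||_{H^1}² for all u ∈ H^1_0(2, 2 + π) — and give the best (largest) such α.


α = 1

Coercivity of a(·,·) on H^1_0(2, 2 + π) means a(u, u) ≥ α ||u||_{H^1}² for every u ∈ H^1_0.
The interval has length L = π, and Poincaré/coercivity depend only on L. Here a(u, u) = ∫(u')² + (5)·∫u².
Here c = 5 ≥ 1, so a(u,u) = ∫(u')² + c∫u² ≥ ∫(u')² + ∫u² = ||u||_{H^1}², i.e. α = 1 works. No larger α is possible: a(u,u) ≥ α||u||_{H^1}² means (1−α)∫(u')² ≥ (α−c)∫u², and for the modes u_n = sin(nπ(x−x₀)/L) (x₀ the left endpoint) one has ∫u_n²/∫(u_n')² = (L/(nπ))² → 0, so a(u_n,u_n)/||u_n||_{H^1}² → 1. Hence the optimal constant is α = 1.
Therefore α = 1.


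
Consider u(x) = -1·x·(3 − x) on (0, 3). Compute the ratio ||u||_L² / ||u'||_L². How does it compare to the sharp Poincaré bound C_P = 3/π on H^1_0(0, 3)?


||u||_L² / ||u'||_L² = 3*sqrt(10)/10 < C_P = 3/π.

u(x) = -1·x·(3 − x), so u'(x) = 2*x - 3.
u(x) = -1·x·(3 − x) vanishes at x = 0 and x = 3, so u ∈ H^1_0(0, 3). Differentiate via the product rule and integrate the resulting polynomials term by term.
  ∫_0^3 u² dx = ∫_0^3 (x^4 - 6*x^3 + 9*x^2) dx. Term by term:
    ∫_0^3 x^4 dx = 243/5;  ∫_0^3 -6*x^3 dx = -243/2;  ∫_0^3 9*x^2 dx = 81.
  Sum: 243/5 − 243/2 + 81 = 81/10.
  ∫_0^3 (u')² dx = ∫_0^3 (4*x^2 - 12*x + 9) dx. Term by term:
    ∫_0^3 4*x^2 dx = 36;  ∫_0^3 -12*x dx = -54;  ∫_0^3 9 dx = 27.
  Sum: 36 − 54 + 27 = 9.
∫_0^3 u² dx = 81/10, so ||u||_L² = 9*sqrt(10)/10.
∫_0^3 (u')² dx = 9, so ||u'||_L² = 3.
Ratio ||u||_L² / ||u'||_L² = 3*sqrt(10)/10.
Sharp Poincaré constant on H^1_0(0, 3) is C_P = L/π = 3/π, achieved by sin(π/3·x).
A polynomial bump cannot attain the sharp Poincaré constant (only the first sine eigenfunction does), so the ratio is strictly less than C_P, consistent with ||u||_L² ≤ C_P ||u'||_L².


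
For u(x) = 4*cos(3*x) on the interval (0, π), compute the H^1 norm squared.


||u||_{H^1(0,π)}^2 = 80*π

u'(x) = -12*sin(3*x).
Expand u² and (u')² and integrate term by term on (0, π), using: for integers n ≥ 1, ∫_0^π sin²(nx) dx = ∫_0^π cos²(nx) dx = π/2; for n ≠ n', ∫_0^π sin(nx)sin(n'x) dx = ∫_0^π cos(nx)cos(n'x) dx = 0; and by product-to-sum, ∫_0^π sin(nx)cos(n'x) dx = ½∫_0^π [sin((n+n')x) + sin((n−n')x)] dx, which is 0 when n+n' is even and 2n/(n²−n'²) when n+n' is odd (it need not vanish on (0, π)).
  u² squared terms: (4)²·∫cos(3x)² dx = 16·π/2 = 8*π.
  So ∫_0^π u² dx = 8*π.
  (u')² squared terms: (-12)²·∫sin(3x)² dx = 144·π/2 = 72*π.
  So ∫_0^π (u')² dx = 72*π.
||u||_{H^1}^2 = (8*π) + (72*π) = 80*π.


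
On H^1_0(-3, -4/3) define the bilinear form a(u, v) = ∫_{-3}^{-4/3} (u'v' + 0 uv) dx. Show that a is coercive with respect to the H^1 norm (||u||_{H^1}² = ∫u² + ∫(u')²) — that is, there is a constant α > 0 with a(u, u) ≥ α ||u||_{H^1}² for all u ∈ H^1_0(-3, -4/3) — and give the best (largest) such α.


α = 9*π^2/(25 + 9*π^2)

Coercivity of a(·,·) on H^1_0(-3, -4/3) means a(u, u) ≥ α ||u||_{H^1}² for every u ∈ H^1_0.
The interval has length L = 5/3, and Poincaré/coercivity depend only on L. Here a(u, u) = ∫(u')² + (0)·∫u².
Here c = 0, so a(u,u) = ∫(u')² alone. The condition a(u,u) ≥ α||u||_{H^1}² reads (1−α)∫(u')² ≥ (α−c)∫u². Any admissible α is ≤ 1 (rapidly oscillating u have ∫u²/∫(u')² → 0), and α = 1 would force 0 ≥ (1−c)∫u², impossible since c < 1; so 1−α > 0. By the sharp Poincaré inequality on H^1_0 of an interval of length L, ∫(u')² ≥ (π/L)²∫u² with equality for the first sine mode sin(π(x−x₀)/L) (x₀ the left endpoint), so the inequality holds for all u iff (1−α)(π/L)² ≥ α − c, i.e. α ≤ ((π/L)² + c)/((π/L)² + 1) = (1 + c(L/π)²)/(1 + (L/π)²). (Direct route, valid since c ≤ 0: Poincaré gives c∫u² ≥ c(L/π)²∫(u')², so a(u,u) ≥ (1 + c(L/π)²)∫(u')², while ||u||_{H^1}² ≤ (1 + (L/π)²)∫(u')²; dividing yields the same α.) With (π/L)² = 9*π^2/25 and c = 0, the largest admissible constant is α = ((π/L)² + c)/((π/L)² + 1).
Simplifying, α = 9*π^2/(25 + 9*π^2).
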